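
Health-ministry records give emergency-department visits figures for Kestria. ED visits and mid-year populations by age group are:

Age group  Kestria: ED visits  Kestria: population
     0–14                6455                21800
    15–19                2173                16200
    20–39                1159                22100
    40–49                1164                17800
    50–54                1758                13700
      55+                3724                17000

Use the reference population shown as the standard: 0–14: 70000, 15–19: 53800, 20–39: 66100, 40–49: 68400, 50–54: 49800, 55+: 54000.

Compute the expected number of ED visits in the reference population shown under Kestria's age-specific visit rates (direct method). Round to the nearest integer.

Age-specific rates per 1000 for Kestria: 296.101, 134.136, 52.443, 65.393, 128.321, 219.059.
Expected ED visits = Σ (standard pop × age-specific rate ÷ 1000)
= 70000×296.101/1000 + 53800×134.136/1000 + 66100×52.443/1000 + 68400×65.393/1000 + 49800×128.321/1000 + 54000×219.059/1000
= 20727.06 + 7216.51 + 3466.51 + 4472.90 + 6390.39 + 11829.18 = 54102.55.

54103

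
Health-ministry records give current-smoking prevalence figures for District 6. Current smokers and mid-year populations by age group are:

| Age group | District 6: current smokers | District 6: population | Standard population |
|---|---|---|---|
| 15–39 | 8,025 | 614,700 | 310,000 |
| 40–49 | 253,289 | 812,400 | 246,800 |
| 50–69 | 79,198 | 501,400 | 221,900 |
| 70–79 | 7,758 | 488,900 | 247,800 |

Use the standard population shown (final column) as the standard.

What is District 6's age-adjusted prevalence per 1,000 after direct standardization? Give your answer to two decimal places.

Age-specific rates per 1,000 for District 6: 13.055, 311.779, 157.954, 15.868.
Standard total = 1,026,500; weights = 0.3020, 0.2404, 0.2162, 0.2414.
Standardized rate: 0.3020×13.055 + 0.2404×311.779 + 0.2162×157.954 + 0.2414×15.868 = 116.8789 per 1,000.

116.88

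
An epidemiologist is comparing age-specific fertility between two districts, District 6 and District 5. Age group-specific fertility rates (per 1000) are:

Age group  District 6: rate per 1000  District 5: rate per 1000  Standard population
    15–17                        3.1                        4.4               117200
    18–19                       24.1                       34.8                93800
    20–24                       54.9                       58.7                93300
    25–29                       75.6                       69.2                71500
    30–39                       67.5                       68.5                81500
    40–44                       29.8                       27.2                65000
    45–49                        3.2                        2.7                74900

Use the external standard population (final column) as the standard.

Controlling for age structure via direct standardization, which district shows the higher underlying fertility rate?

Standard total = 597200; weights = 0.1962, 0.1571, 0.1562, 0.1197, 0.1365, 0.1088, 0.1254.
District 6: 0.1962×3.1 + 0.1571×24.1 + 0.1562×54.9 + 0.1197×75.6 + 0.1365×67.5 + 0.1088×29.8 + 0.1254×3.2 = 34.8784 per 1000.
District 5: 0.1962×4.4 + 0.1571×34.8 + 0.1562×58.7 + 0.1197×69.2 + 0.1365×68.5 + 0.1088×27.2 + 0.1254×2.7 = 36.4324 per 1000.

District 5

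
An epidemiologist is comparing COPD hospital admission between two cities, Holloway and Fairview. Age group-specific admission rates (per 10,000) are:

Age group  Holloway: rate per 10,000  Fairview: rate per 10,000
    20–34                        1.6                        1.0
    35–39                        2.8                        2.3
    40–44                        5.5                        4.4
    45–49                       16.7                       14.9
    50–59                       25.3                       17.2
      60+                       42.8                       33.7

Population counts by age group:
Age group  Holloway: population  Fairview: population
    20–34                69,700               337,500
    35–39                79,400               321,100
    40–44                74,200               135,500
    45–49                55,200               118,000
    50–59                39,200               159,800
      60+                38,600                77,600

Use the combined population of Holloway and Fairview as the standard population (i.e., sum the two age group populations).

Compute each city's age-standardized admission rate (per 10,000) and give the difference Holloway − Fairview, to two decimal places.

Combined standard total = 1,505,800; weights = 0.2704, 0.2660, 0.1393, 0.1150, 0.1322, 0.0772.
Holloway: 0.2704×1.6 + 0.2660×2.8 + 0.1393×5.5 + 0.1150×16.7 + 0.1322×25.3 + 0.0772×42.8 = 10.5105 per 10,000.
Fairview: 0.2704×1.0 + 0.2660×2.3 + 0.1393×4.4 + 0.1150×14.9 + 0.1322×17.2 + 0.0772×33.7 = 8.0824 per 10,000.
Difference = 10.5105 − 8.0824 = 2.4282.

2.43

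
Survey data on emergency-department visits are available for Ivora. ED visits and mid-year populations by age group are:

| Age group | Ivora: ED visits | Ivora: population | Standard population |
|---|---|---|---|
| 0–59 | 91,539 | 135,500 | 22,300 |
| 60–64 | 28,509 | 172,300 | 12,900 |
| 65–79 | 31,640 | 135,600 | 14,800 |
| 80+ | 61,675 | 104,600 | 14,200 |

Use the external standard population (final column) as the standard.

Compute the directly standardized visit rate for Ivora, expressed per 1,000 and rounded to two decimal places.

452.11

Age-specific rates per 1,000 for Ivora: 675.565, 165.461, 233.333, 589.627.
Standard total = 64,200; weights = 0.3474, 0.2009, 0.2305, 0.2212.
Standardized rate: 0.3474×675.565 + 0.2009×165.461 + 0.2305×233.333 + 0.2212×589.627 = 452.1119 per 1,000.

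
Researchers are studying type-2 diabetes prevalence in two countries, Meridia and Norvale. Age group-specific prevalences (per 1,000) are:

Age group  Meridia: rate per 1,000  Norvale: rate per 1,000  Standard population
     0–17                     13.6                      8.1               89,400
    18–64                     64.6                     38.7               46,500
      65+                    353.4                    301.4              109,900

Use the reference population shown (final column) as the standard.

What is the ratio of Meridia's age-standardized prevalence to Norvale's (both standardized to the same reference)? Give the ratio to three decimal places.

Standard total = 245,800; weights = 0.3637, 0.1892, 0.4471.
Meridia: 0.3637×13.6 + 0.1892×64.6 + 0.4471×353.4 = 175.1766 per 1,000.
Norvale: 0.3637×8.1 + 0.1892×38.7 + 0.4471×301.4 = 145.0266 per 1,000.
Ratio = 175.1766 ÷ 145.0266 = 1.20789.

1.208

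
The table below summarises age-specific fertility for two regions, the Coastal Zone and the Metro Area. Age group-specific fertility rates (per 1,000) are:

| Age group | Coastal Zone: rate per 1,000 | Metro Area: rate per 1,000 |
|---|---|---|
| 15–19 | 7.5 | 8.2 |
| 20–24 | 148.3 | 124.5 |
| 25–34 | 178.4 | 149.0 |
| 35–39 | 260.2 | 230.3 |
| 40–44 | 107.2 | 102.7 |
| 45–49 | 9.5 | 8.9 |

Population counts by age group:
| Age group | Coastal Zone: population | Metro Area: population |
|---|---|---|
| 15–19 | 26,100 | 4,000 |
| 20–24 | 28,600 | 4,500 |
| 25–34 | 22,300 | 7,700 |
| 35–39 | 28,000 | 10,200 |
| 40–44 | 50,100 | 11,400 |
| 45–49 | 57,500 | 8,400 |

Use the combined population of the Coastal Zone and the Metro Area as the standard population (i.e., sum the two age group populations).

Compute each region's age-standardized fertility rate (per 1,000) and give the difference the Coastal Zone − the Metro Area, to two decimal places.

Combined standard total = 258,800; weights = 0.1163, 0.1279, 0.1159, 0.1476, 0.2376, 0.2546.
The Coastal Zone: 0.1163×7.5 + 0.1279×148.3 + 0.1159×178.4 + 0.1476×260.2 + 0.2376×107.2 + 0.2546×9.5 = 106.8198 per 1,000.
The Metro Area: 0.1163×8.2 + 0.1279×124.5 + 0.1159×149.0 + 0.1476×230.3 + 0.2376×102.7 + 0.2546×8.9 = 94.8137 per 1,000.
Difference = 106.8198 − 94.8137 = 12.0061.

12.01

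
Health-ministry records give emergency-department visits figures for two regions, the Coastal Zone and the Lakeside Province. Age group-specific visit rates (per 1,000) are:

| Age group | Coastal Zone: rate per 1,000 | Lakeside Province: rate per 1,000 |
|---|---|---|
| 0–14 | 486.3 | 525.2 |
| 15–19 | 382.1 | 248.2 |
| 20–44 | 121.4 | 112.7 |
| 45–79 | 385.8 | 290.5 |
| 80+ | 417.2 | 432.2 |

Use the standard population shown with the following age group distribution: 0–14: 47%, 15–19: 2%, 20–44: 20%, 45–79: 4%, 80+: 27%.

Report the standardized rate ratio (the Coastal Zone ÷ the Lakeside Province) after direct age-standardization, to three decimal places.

Standard weights: 0.47, 0.02, 0.20, 0.04, 0.27.
The Coastal Zone: 0.4700×486.3 + 0.0200×382.1 + 0.2000×121.4 + 0.0400×385.8 + 0.2700×417.2 = 388.5590 per 1,000.
The Lakeside Province: 0.4700×525.2 + 0.0200×248.2 + 0.2000×112.7 + 0.0400×290.5 + 0.2700×432.2 = 402.6620 per 1,000.
Ratio = 388.5590 ÷ 402.6620 = 0.96498.

0.965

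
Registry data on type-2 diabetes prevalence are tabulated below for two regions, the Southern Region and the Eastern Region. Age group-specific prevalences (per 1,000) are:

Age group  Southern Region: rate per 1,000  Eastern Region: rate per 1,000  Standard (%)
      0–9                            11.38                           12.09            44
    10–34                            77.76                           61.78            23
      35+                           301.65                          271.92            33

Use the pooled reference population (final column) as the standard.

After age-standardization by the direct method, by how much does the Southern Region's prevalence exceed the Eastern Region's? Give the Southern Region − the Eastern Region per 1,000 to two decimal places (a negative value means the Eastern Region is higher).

13.17

Standard weights: 0.44, 0.23, 0.33.
The Southern Region: 0.4400×11.38 + 0.2300×77.76 + 0.3300×301.65 = 122.4365 per 1,000.
The Eastern Region: 0.4400×12.09 + 0.2300×61.78 + 0.3300×271.92 = 109.2626 per 1,000.
Difference = 122.4365 − 109.2626 = 13.1739.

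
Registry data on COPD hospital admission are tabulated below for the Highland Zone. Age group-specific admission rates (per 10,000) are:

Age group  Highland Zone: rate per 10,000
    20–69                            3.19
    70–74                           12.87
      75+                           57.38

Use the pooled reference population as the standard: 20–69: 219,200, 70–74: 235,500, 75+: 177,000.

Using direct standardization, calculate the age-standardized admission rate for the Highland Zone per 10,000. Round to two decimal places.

21.98

Standard total = 631,700; weights = 0.3470, 0.3728, 0.2802.
Standardized rate: 0.3470×3.19 + 0.3728×12.87 + 0.2802×57.38 = 21.9826 per 10,000.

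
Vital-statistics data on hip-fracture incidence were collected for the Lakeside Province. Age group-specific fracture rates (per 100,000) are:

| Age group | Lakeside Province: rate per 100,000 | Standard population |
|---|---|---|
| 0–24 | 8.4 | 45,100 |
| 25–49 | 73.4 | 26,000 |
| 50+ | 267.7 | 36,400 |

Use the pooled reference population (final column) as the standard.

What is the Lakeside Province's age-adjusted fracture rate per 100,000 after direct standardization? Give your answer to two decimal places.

111.92

Standard total = 107,500; weights = 0.4195, 0.2419, 0.3386.
Standardized rate: 0.4195×8.4 + 0.2419×73.4 + 0.3386×267.7 = 111.9211 per 100,000.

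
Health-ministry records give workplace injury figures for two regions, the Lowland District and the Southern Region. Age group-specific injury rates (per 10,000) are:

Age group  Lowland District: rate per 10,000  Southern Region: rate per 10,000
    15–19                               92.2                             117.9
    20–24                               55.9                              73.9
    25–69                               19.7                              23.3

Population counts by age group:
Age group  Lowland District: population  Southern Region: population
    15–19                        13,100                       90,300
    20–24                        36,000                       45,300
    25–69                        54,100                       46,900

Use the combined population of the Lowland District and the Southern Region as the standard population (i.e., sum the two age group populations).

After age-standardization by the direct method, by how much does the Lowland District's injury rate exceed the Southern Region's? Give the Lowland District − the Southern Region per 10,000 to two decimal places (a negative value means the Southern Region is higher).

Combined standard total = 285,700; weights = 0.3619, 0.2846, 0.3535.
The Lowland District: 0.3619×92.2 + 0.2846×55.9 + 0.3535×19.7 = 56.2403 per 10,000.
The Southern Region: 0.3619×117.9 + 0.2846×73.9 + 0.3535×23.3 = 71.9364 per 10,000.
Difference = 56.2403 − 71.9364 = -15.6961.

-15.70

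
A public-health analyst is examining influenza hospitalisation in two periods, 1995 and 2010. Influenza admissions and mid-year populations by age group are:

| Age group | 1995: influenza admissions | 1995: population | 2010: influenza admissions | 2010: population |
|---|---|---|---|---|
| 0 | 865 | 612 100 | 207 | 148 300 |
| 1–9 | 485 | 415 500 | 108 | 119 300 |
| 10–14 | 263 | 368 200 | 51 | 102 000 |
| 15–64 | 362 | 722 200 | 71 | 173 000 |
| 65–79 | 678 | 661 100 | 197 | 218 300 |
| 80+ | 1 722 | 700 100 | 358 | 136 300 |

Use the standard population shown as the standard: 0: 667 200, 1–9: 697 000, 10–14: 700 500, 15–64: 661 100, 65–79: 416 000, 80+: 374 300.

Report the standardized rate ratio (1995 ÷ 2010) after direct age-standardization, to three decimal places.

Age-specific rates per 100 000 for 1995: 141.32, 116.73, 71.43, 50.12, 102.56, 245.96.
For 2010: 139.58, 90.53, 50.00, 41.04, 90.24, 262.66.
Standard total = 3 516 100; weights = 0.1898, 0.1982, 0.1992, 0.1880, 0.1183, 0.1065.
1995: 0.1898×141.32 + 0.1982×116.73 + 0.1992×71.43 + 0.1880×50.12 + 0.1183×102.56 + 0.1065×245.96 = 111.9269 per 100 000.
2010: 0.1898×139.58 + 0.1982×90.53 + 0.1992×50.00 + 0.1880×41.04 + 0.1183×90.24 + 0.1065×262.66 = 100.7472 per 100 000.
Ratio = 111.9269 ÷ 100.7472 = 1.11097.

1.111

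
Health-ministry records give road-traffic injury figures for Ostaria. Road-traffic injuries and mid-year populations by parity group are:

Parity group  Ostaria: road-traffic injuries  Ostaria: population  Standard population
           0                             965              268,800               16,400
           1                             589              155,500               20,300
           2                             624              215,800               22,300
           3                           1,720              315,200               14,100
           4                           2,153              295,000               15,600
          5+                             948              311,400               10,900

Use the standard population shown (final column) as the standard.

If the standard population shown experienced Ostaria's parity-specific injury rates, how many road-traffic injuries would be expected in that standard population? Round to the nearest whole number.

424

Parity-specific rates per 100,000 for Ostaria: 359.00, 378.78, 289.16, 545.69, 729.83, 304.43.
Expected road-traffic injuries = Σ (standard pop × parity-specific rate ÷ 100,000)
= 16,400×359.00/100,000 + 20,300×378.78/100,000 + 22,300×289.16/100,000 + 14,100×545.69/100,000 + 15,600×729.83/100,000 + 10,900×304.43/100,000
= 58.88 + 76.89 + 64.48 + 76.94 + 113.85 + 33.18 = 424.23.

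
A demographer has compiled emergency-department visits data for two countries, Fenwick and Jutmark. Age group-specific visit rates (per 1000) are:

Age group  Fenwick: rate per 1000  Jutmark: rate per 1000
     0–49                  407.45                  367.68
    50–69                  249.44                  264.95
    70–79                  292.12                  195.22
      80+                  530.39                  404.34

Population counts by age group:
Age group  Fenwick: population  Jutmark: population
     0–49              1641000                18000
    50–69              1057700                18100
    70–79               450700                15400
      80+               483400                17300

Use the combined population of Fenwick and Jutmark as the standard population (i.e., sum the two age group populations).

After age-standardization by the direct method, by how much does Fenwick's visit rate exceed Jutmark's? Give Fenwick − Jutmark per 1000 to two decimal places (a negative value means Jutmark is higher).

42.57

Combined standard total = 3701600; weights = 0.4482, 0.2906, 0.1259, 0.1353.
Fenwick: 0.4482×407.45 + 0.2906×249.44 + 0.1259×292.12 + 0.1353×530.39 = 363.6348 per 1000.
Jutmark: 0.4482×367.68 + 0.2906×264.95 + 0.1259×195.22 + 0.1353×404.34 = 321.0664 per 1000.
Difference = 363.6348 − 321.0664 = 42.5684.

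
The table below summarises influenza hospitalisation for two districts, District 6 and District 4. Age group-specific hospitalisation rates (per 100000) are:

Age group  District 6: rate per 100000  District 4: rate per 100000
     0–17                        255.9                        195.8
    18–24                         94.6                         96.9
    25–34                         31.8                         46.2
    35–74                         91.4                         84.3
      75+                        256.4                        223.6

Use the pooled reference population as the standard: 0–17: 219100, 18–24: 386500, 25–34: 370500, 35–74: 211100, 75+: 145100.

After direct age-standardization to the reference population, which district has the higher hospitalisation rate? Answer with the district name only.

District 6

Standard total = 1332300; weights = 0.1645, 0.2901, 0.2781, 0.1584, 0.1089.
District 6: 0.1645×255.9 + 0.2901×94.6 + 0.2781×31.8 + 0.1584×91.4 + 0.1089×256.4 = 120.7766 per 100000.
District 4: 0.1645×195.8 + 0.2901×96.9 + 0.2781×46.2 + 0.1584×84.3 + 0.1089×223.6 = 110.8675 per 100000.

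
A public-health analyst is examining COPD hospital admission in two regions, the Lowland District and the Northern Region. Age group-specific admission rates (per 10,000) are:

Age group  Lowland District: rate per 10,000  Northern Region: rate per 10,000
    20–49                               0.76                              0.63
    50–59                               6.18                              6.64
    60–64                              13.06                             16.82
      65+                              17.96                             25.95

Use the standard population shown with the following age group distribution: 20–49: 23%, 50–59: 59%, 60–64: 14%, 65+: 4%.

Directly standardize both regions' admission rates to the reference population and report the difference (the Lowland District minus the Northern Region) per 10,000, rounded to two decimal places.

-1.09

Standard weights: 0.23, 0.59, 0.14, 0.04.
The Lowland District: 0.2300×0.76 + 0.5900×6.18 + 0.1400×13.06 + 0.0400×17.96 = 6.3678 per 10,000.
The Northern Region: 0.2300×0.63 + 0.5900×6.64 + 0.1400×16.82 + 0.0400×25.95 = 7.4553 per 10,000.
Difference = 6.3678 − 7.4553 = -1.0875.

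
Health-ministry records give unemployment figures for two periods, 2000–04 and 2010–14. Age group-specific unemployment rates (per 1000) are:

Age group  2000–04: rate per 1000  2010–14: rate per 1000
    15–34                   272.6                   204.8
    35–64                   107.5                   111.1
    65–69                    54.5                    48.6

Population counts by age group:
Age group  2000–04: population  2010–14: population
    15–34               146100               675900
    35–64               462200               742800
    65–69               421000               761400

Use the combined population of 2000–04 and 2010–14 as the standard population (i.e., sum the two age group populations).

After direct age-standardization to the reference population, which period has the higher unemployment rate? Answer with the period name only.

Combined standard total = 3209400; weights = 0.2561, 0.3755, 0.3684.
2000–04: 0.2561×272.6 + 0.3755×107.5 + 0.3684×54.5 = 130.2597 per 1000.
2010–14: 0.2561×204.8 + 0.3755×111.1 + 0.3684×48.6 = 112.0726 per 1000.
The crude rates (109.26 vs 118.32) would put 2010–14 higher, but that reflects its age composition; once standardized to a common age structure, 2000–04 has the higher underlying rate.

2000–04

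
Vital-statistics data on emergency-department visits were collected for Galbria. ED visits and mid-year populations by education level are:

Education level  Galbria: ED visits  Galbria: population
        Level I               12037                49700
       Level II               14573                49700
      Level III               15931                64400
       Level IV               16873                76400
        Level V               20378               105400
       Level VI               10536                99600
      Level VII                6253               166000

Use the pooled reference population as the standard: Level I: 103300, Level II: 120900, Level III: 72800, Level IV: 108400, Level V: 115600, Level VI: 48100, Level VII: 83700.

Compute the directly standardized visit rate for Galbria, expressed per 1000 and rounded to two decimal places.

203.75

Education-specific rates per 1000 for Galbria: 242.193, 293.219, 247.376, 220.851, 193.340, 105.783, 37.669.
Standard total = 652800; weights = 0.1582, 0.1852, 0.1115, 0.1661, 0.1771, 0.0737, 0.1282.
Standardized rate: 0.1582×242.193 + 0.1852×293.219 + 0.1115×247.376 + 0.1661×220.851 + 0.1771×193.340 + 0.0737×105.783 + 0.1282×37.669 = 203.7516 per 1000.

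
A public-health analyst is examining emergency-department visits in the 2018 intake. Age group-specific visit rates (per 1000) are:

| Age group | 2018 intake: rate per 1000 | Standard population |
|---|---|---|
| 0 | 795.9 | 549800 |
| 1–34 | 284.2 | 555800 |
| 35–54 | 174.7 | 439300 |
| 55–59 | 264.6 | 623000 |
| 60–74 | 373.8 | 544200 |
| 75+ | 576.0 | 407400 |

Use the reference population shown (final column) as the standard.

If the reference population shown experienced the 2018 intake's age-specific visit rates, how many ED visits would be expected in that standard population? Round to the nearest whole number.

1275220

Expected ED visits = Σ (standard pop × age-specific rate ÷ 1000)
= 549800×795.9/1000 + 555800×284.2/1000 + 439300×174.7/1000 + 623000×264.6/1000 + 544200×373.8/1000 + 407400×576.0/1000
= 437585.82 + 157958.36 + 76745.71 + 164845.80 + 203421.96 + 234662.40 = 1275220.05.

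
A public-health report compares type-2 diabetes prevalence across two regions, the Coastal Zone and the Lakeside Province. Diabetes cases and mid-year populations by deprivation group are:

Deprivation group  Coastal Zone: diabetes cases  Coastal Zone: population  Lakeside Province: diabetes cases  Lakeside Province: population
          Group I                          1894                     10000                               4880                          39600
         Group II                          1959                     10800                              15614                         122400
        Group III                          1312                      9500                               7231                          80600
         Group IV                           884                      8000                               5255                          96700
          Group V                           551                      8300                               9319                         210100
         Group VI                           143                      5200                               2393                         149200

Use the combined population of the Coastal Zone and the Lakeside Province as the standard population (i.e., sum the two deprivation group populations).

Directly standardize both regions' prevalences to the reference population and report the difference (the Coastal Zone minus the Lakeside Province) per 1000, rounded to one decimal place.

Deprivation-specific rates per 1000 for the Coastal Zone: 189.400, 181.389, 138.105, 110.500, 66.386, 27.500.
For the Lakeside Province: 123.232, 127.565, 89.715, 54.343, 44.355, 16.039.
Combined standard total = 750400; weights = 0.0661, 0.1775, 0.1201, 0.1395, 0.2910, 0.2058.
The Coastal Zone: 0.0661×189.400 + 0.1775×181.389 + 0.1201×138.105 + 0.1395×110.500 + 0.2910×66.386 + 0.2058×27.500 = 101.6957 per 1000.
The Lakeside Province: 0.0661×123.232 + 0.1775×127.565 + 0.1201×89.715 + 0.1395×54.343 + 0.2910×44.355 + 0.2058×16.039 = 65.3526 per 1000.
Difference = 101.6957 − 65.3526 = 36.3431.

36.3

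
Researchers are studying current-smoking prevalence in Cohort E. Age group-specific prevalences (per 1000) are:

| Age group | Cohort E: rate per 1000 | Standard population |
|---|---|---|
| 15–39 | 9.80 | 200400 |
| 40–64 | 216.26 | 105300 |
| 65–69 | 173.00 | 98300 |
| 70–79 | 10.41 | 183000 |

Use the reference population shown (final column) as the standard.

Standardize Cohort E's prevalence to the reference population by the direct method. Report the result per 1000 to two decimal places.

Standard total = 587000; weights = 0.3414, 0.1794, 0.1675, 0.3118.
Standardized rate: 0.3414×9.80 + 0.1794×216.26 + 0.1675×173.00 + 0.3118×10.41 = 74.3561 per 1000.

74.36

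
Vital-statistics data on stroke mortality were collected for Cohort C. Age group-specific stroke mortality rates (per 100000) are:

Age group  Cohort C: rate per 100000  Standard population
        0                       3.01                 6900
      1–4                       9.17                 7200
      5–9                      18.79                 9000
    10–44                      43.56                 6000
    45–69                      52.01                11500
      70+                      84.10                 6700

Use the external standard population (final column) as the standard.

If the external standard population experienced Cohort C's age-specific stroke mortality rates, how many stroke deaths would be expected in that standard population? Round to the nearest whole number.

17

Expected stroke deaths = Σ (standard pop × age-specific rate ÷ 100000)
= 6900×3.01/100000 + 7200×9.17/100000 + 9000×18.79/100000 + 6000×43.56/100000 + 11500×52.01/100000 + 6700×84.10/100000
= 0.21 + 0.66 + 1.69 + 2.61 + 5.98 + 5.63 = 16.79.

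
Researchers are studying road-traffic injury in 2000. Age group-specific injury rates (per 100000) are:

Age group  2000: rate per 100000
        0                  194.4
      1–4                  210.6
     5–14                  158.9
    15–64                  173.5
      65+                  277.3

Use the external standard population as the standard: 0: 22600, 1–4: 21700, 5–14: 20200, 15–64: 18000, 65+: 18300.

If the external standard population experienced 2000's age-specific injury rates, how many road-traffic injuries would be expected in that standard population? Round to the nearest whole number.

Expected road-traffic injuries = Σ (standard pop × age-specific rate ÷ 100000)
= 22600×194.4/100000 + 21700×210.6/100000 + 20200×158.9/100000 + 18000×173.5/100000 + 18300×277.3/100000
= 43.93 + 45.70 + 32.10 + 31.23 + 50.75 = 203.71.

204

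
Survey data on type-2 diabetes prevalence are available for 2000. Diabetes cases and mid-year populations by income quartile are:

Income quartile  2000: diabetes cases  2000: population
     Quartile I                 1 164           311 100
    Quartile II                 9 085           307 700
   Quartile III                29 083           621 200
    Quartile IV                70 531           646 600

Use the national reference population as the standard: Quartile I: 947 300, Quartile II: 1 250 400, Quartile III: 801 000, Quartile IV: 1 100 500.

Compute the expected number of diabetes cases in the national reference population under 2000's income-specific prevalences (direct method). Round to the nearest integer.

Income-specific rates per 1 000 for 2000: 3.742, 29.526, 46.817, 109.080.
Expected diabetes cases = Σ (standard pop × income-specific rate ÷ 1 000)
= 947 300×3.742/1 000 + 1 250 400×29.526/1 000 + 801 000×46.817/1 000 + 1 100 500×109.080/1 000
= 3544.38 + 36918.70 + 37500.78 + 120042.32 = 198006.18.

198006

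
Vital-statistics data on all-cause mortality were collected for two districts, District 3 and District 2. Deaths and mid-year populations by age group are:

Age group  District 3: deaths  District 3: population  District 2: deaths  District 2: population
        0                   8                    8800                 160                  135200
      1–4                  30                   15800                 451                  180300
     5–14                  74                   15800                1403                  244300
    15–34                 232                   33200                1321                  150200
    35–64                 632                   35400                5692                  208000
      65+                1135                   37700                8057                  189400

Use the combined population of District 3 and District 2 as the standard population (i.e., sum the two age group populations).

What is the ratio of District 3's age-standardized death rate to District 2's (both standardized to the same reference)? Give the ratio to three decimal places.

Age-specific rates per 100000 for District 3: 90.91, 189.87, 468.35, 698.80, 1785.31, 3010.61.
For District 2: 118.34, 250.14, 574.29, 879.49, 2736.54, 4253.96.
Combined standard total = 1254100; weights = 0.1148, 0.1564, 0.2074, 0.1462, 0.1941, 0.1811.
District 3: 0.1148×90.91 + 0.1564×189.87 + 0.2074×468.35 + 0.1462×698.80 + 0.1941×1785.31 + 0.1811×3010.61 = 1131.1357 per 100000.
District 2: 0.1148×118.34 + 0.1564×250.14 + 0.2074×574.29 + 0.1462×879.49 + 0.1941×2736.54 + 0.1811×4253.96 = 1601.8774 per 100000.
Ratio = 1131.1357 ÷ 1601.8774 = 0.70613.

0.706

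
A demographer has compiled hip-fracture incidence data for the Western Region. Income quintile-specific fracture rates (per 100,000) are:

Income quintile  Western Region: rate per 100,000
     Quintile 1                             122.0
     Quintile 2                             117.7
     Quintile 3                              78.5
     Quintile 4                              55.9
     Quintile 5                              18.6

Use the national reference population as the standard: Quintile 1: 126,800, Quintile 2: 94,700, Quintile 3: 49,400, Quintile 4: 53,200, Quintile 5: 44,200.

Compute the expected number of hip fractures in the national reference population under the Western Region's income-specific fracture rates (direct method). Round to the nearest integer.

343

Expected hip fractures = Σ (standard pop × income-specific rate ÷ 100,000)
= 126,800×122.0/100,000 + 94,700×117.7/100,000 + 49,400×78.5/100,000 + 53,200×55.9/100,000 + 44,200×18.6/100,000
= 154.70 + 111.46 + 38.78 + 29.74 + 8.22 = 342.90.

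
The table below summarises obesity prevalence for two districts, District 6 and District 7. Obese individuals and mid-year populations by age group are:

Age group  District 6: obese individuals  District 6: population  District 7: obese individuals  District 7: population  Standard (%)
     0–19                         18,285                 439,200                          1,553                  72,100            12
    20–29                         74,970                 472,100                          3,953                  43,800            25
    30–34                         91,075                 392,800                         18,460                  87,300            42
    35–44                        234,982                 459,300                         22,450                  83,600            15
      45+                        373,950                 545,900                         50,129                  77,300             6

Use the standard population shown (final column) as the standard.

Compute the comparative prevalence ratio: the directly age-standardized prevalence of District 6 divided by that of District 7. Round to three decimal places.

1.346

Age-specific rates per 1,000 for District 6: 41.633, 158.801, 231.861, 511.609, 685.016.
For District 7: 21.540, 90.251, 211.455, 268.541, 648.499.
Standard weights: 0.12, 0.25, 0.42, 0.15, 0.06.
District 6: 0.1200×41.633 + 0.2500×158.801 + 0.4200×231.861 + 0.1500×511.609 + 0.0600×685.016 = 259.9201 per 1,000.
District 7: 0.1200×21.540 + 0.2500×90.251 + 0.4200×211.455 + 0.1500×268.541 + 0.0600×648.499 = 193.1496 per 1,000.
Ratio = 259.9201 ÷ 193.1496 = 1.34569.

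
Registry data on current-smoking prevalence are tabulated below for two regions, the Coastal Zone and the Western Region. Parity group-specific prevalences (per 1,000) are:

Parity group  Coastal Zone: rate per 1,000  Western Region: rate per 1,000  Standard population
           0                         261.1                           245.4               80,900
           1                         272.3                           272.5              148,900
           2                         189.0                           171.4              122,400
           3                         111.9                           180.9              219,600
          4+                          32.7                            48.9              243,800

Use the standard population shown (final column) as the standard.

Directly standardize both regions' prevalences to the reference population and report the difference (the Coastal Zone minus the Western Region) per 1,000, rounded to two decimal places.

-19.26

Standard total = 815,600; weights = 0.0992, 0.1826, 0.1501, 0.2692, 0.2989.
The Coastal Zone: 0.0992×261.1 + 0.1826×272.3 + 0.1501×189.0 + 0.2692×111.9 + 0.2989×32.7 = 143.8788 per 1,000.
The Western Region: 0.0992×245.4 + 0.1826×272.5 + 0.1501×171.4 + 0.2692×180.9 + 0.2989×48.9 = 163.1375 per 1,000.
Difference = 143.8788 − 163.1375 = -19.2587.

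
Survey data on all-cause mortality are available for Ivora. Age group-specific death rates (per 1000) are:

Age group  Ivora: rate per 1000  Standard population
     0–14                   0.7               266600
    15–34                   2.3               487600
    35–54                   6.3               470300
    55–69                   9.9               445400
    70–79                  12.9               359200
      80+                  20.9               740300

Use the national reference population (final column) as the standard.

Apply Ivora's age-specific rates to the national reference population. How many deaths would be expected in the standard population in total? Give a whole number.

28786

Expected deaths = Σ (standard pop × age-specific rate ÷ 1000)
= 266600×0.7/1000 + 487600×2.3/1000 + 470300×6.3/1000 + 445400×9.9/1000 + 359200×12.9/1000 + 740300×20.9/1000
= 186.62 + 1121.48 + 2962.89 + 4409.46 + 4633.68 + 15472.27 = 28786.40.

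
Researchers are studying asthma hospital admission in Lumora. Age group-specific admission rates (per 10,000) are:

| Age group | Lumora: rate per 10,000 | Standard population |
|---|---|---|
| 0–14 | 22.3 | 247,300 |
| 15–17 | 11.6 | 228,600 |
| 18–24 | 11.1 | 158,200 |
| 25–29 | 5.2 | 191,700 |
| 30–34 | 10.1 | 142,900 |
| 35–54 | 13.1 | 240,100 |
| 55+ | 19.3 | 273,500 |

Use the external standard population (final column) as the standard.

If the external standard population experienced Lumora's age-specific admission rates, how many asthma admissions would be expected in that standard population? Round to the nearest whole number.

2079

Expected asthma admissions = Σ (standard pop × age-specific rate ÷ 10,000)
= 247,300×22.3/10,000 + 228,600×11.6/10,000 + 158,200×11.1/10,000 + 191,700×5.2/10,000 + 142,900×10.1/10,000 + 240,100×13.1/10,000 + 273,500×19.3/10,000
= 551.48 + 265.18 + 175.60 + 99.68 + 144.33 + 314.53 + 527.86 = 2078.66.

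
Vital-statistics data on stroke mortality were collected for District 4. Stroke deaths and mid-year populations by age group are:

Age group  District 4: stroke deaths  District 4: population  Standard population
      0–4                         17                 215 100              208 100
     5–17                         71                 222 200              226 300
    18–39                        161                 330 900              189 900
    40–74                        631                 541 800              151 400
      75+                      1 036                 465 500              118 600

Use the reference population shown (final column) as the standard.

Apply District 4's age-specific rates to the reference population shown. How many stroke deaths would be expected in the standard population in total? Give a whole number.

621

Age-specific rates per 100 000 for District 4: 7.90, 31.95, 48.66, 116.46, 222.56.
Expected stroke deaths = Σ (standard pop × age-specific rate ÷ 100 000)
= 208 100×7.90/100 000 + 226 300×31.95/100 000 + 189 900×48.66/100 000 + 151 400×116.46/100 000 + 118 600×222.56/100 000
= 16.45 + 72.31 + 92.40 + 176.33 + 263.95 = 621.43.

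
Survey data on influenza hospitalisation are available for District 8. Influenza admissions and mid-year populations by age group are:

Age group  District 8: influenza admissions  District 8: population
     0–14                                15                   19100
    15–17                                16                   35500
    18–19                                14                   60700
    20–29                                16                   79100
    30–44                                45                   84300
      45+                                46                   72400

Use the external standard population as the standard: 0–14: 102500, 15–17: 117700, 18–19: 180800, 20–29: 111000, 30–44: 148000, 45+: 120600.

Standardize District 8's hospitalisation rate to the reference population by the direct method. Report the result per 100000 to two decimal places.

Age-specific rates per 100000 for District 8: 78.53, 45.07, 23.06, 20.23, 53.38, 63.54.
Standard total = 780600; weights = 0.1313, 0.1508, 0.2316, 0.1422, 0.1896, 0.1545.
Standardized rate: 0.1313×78.53 + 0.1508×45.07 + 0.2316×23.06 + 0.1422×20.23 + 0.1896×53.38 + 0.1545×63.54 = 45.2634 per 100000.

45.26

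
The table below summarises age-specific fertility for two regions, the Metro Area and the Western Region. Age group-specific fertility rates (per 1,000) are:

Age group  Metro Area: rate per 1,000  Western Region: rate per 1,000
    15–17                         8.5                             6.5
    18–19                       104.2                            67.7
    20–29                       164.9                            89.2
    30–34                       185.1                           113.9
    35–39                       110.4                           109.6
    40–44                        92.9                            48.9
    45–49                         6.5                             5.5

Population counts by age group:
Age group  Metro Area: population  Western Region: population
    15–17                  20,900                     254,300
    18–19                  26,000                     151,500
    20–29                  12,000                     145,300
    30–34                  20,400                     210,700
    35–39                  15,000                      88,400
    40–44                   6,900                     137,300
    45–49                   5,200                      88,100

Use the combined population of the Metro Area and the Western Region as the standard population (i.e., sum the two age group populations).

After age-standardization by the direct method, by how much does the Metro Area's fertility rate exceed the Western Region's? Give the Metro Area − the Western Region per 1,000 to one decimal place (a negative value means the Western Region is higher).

Combined standard total = 1,182,000; weights = 0.2328, 0.1502, 0.1331, 0.1955, 0.0875, 0.1220, 0.0789.
The Metro Area: 0.2328×8.5 + 0.1502×104.2 + 0.1331×164.9 + 0.1955×185.1 + 0.0875×110.4 + 0.1220×92.9 + 0.0789×6.5 = 97.2657 per 1,000.
The Western Region: 0.2328×6.5 + 0.1502×67.7 + 0.1331×89.2 + 0.1955×113.9 + 0.0875×109.6 + 0.1220×48.9 + 0.0789×5.5 = 61.8073 per 1,000.
Difference = 97.2657 − 61.8073 = 35.4585.

35.5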